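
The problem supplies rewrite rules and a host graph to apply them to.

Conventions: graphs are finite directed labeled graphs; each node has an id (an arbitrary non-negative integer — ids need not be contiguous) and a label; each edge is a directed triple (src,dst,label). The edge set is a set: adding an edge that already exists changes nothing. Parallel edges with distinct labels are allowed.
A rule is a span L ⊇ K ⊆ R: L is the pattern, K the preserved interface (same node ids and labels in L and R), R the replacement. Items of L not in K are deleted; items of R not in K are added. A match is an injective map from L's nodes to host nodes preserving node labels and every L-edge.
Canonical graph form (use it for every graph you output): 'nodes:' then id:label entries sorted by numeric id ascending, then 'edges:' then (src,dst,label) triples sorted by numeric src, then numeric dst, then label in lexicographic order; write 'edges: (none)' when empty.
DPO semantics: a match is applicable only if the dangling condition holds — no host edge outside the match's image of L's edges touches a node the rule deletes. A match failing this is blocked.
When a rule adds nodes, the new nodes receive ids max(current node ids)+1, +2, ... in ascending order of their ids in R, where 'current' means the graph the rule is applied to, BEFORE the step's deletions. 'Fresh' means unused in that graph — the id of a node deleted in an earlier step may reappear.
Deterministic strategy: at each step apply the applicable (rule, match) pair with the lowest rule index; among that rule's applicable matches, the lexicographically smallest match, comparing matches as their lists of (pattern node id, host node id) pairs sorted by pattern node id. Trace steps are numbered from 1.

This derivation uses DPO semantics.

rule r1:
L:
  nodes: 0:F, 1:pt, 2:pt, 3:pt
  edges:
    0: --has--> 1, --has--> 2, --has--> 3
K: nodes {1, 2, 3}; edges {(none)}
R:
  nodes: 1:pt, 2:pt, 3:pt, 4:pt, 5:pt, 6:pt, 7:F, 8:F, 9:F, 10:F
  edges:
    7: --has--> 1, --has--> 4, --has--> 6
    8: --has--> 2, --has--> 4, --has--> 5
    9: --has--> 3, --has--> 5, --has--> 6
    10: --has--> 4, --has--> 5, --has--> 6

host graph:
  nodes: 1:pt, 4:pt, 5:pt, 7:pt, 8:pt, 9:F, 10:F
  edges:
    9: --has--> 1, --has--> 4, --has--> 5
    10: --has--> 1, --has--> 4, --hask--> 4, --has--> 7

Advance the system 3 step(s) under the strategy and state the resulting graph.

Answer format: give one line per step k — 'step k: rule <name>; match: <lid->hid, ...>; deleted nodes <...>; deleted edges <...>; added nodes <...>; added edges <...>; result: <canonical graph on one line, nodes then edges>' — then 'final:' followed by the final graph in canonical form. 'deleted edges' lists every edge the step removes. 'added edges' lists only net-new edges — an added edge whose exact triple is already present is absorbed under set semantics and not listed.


step 1: rule r1; match: 0->9, 1->1, 2->4, 3->5; deleted nodes 9; deleted edges (9,1,has); (9,4,has); (9,5,has); added nodes 11, 12, 13, 14, 15, 16, 17; added edges (14,1,has); (14,11,has); (14,13,has); (15,4,has); (15,11,has); (15,12,has); (16,5,has); (16,12,has); (16,13,has); (17,11,has); (17,12,has); (17,13,has); result: nodes: 1:pt, 4:pt, 5:pt, 7:pt, 8:pt, 10:F, 11:pt, 12:pt, 13:pt, 14:F, 15:F, 16:F, 17:F edges: (10,1,has); (10,4,has); (10,4,hask); (10,7,has); (14,1,has); (14,11,has); (14,13,has); (15,4,has); (15,11,has); (15,12,has); (16,5,has); (16,12,has); (16,13,has); (17,11,has); (17,12,has); (17,13,has)
step 2: rule r1; match: 0->14, 1->1, 2->11, 3->13; deleted nodes 14; deleted edges (14,1,has); (14,11,has); (14,13,has); added nodes 18, 19, 20, 21, 22, 23, 24; added edges (21,1,has); (21,18,has); (21,20,has); (22,11,has); (22,18,has); (22,19,has); (23,13,has); (23,19,has); (23,20,has); (24,18,has); (24,19,has); (24,20,has); result: nodes: 1:pt, 4:pt, 5:pt, 7:pt, 8:pt, 10:F, 11:pt, 12:pt, 13:pt, 15:F, 16:F, 17:F, 18:pt, 19:pt, 20:pt, 21:F, 22:F, 23:F, 24:F edges: (10,1,has); (10,4,has); (10,4,hask); (10,7,has); (15,4,has); (15,11,has); (15,12,has); (16,5,has); (16,12,has); (16,13,has); (17,11,has); (17,12,has); (17,13,has); (21,1,has); (21,18,has); (21,20,has); (22,11,has); (22,18,has); (22,19,has); (23,13,has); (23,19,has); (23,20,has); (24,18,has); (24,19,has); (24,20,has)
step 3: rule r1; match: 0->15, 1->4, 2->11, 3->12; deleted nodes 15; deleted edges (15,4,has); (15,11,has); (15,12,has); added nodes 25, 26, 27, 28, 29, 30, 31; added edges (28,4,has); (28,25,has); (28,27,has); (29,11,has); (29,25,has); (29,26,has); (30,12,has); (30,26,has); (30,27,has); (31,25,has); (31,26,has); (31,27,has); result: nodes: 1:pt, 4:pt, 5:pt, 7:pt, 8:pt, 10:F, 11:pt, 12:pt, 13:pt, 16:F, 17:F, 18:pt, 19:pt, 20:pt, 21:F, 22:F, 23:F, 24:F, 25:pt, 26:pt, 27:pt, 28:F, 29:F, 30:F, 31:F edges: (10,1,has); (10,4,has); (10,4,hask); (10,7,has); (16,5,has); (16,12,has); (16,13,has); (17,11,has); (17,12,has); (17,13,has); (21,1,has); (21,18,has); (21,20,has); (22,11,has); (22,18,has); (22,19,has); (23,13,has); (23,19,has); (23,20,has); (24,18,has); (24,19,has); (24,20,has); (28,4,has); (28,25,has); (28,27,has); (29,11,has); (29,25,has); (29,26,has); (30,12,has); (30,26,has); (30,27,has); (31,25,has); (31,26,has); (31,27,has)
final:
nodes: 1:pt, 4:pt, 5:pt, 7:pt, 8:pt, 10:F, 11:pt, 12:pt, 13:pt, 16:F, 17:F, 18:pt, 19:pt, 20:pt, 21:F, 22:F, 23:F, 24:F, 25:pt, 26:pt, 27:pt, 28:F, 29:F, 30:F, 31:F
edges: (10,1,has); (10,4,has); (10,4,hask); (10,7,has); (16,5,has); (16,12,has); (16,13,has); (17,11,has); (17,12,has); (17,13,has); (21,1,has); (21,18,has); (21,20,has); (22,11,has); (22,18,has); (22,19,has); (23,13,has); (23,19,has); (23,20,has); (24,18,has); (24,19,has); (24,20,has); (28,4,has); (28,25,has); (28,27,has); (29,11,has); (29,25,has); (29,26,has); (30,12,has); (30,26,has); (30,27,has); (31,25,has); (31,26,has); (31,27,has)


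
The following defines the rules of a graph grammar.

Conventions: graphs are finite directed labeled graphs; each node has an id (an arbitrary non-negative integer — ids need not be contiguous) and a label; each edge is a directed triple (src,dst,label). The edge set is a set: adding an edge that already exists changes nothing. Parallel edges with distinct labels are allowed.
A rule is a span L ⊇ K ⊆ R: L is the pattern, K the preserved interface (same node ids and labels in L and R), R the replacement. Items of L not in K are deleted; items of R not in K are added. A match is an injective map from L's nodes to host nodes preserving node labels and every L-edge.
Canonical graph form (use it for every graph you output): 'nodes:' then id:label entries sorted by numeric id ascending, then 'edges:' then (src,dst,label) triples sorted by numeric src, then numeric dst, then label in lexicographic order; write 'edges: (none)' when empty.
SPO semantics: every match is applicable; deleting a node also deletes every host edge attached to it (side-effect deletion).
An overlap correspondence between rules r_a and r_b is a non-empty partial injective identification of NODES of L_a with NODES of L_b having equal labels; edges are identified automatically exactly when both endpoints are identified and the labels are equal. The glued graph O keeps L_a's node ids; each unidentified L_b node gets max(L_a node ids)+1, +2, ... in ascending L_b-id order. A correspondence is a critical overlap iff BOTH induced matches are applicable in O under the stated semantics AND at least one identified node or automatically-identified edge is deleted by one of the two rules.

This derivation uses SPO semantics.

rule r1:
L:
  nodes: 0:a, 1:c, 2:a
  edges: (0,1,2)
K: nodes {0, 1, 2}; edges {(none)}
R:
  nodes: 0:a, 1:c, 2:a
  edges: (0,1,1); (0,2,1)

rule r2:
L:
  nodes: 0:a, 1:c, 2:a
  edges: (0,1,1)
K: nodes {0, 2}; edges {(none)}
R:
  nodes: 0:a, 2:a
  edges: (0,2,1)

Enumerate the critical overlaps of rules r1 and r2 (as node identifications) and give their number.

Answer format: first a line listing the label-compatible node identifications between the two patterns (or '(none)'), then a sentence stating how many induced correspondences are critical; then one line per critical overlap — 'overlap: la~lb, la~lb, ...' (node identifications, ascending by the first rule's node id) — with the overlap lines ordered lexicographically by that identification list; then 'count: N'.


label-compatible node identifications between L(r1) and L(r2): 0~0, 0~2, 1~1, 2~0, 2~2
7 of the induced correspondences are critical overlaps of r1 and r2.
overlap: 0~0, 1~1
overlap: 0~0, 1~1, 2~2
overlap: 0~2, 1~1
overlap: 0~2, 1~1, 2~0
overlap: 1~1
overlap: 1~1, 2~0
overlap: 1~1, 2~2
count: 7


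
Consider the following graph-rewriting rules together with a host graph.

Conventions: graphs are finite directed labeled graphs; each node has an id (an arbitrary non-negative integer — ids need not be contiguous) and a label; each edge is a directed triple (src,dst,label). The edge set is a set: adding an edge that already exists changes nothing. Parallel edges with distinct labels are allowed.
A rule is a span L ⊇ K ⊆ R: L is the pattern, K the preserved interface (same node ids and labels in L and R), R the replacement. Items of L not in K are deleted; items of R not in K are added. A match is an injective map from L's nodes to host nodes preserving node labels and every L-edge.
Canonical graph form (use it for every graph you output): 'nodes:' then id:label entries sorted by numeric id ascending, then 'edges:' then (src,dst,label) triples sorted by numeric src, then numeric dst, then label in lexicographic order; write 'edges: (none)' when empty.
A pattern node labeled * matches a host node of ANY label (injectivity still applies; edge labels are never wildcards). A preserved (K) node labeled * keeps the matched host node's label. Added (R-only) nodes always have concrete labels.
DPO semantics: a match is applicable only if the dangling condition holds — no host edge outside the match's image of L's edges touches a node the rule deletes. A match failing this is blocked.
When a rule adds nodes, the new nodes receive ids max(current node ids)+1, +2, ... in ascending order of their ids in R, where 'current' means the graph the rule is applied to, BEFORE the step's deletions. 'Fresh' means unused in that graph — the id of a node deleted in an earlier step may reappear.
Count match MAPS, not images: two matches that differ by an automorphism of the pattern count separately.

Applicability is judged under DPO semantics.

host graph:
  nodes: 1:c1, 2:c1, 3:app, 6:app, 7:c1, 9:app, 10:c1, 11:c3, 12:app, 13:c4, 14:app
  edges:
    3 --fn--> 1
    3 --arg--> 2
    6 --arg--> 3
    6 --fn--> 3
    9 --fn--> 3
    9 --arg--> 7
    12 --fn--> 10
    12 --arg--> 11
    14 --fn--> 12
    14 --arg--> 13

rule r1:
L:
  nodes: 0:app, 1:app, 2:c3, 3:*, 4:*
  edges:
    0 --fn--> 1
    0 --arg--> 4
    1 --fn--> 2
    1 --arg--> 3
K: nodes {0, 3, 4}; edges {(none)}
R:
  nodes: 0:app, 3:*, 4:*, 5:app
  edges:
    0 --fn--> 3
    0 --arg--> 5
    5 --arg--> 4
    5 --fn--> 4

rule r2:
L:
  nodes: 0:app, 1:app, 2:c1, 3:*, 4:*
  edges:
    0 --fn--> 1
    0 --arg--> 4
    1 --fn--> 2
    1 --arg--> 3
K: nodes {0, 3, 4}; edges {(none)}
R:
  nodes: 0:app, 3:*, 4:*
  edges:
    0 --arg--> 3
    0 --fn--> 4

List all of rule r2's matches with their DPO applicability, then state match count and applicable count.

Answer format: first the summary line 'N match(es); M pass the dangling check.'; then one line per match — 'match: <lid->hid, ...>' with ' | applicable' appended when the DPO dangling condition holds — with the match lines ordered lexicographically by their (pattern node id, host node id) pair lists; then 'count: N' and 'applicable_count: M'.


2 match(es); 1 pass the dangling check.
match: 0->9, 1->3, 2->1, 3->2, 4->7
match: 0->14, 1->12, 2->10, 3->11, 4->13 | applicable
count: 2
applicable_count: 1


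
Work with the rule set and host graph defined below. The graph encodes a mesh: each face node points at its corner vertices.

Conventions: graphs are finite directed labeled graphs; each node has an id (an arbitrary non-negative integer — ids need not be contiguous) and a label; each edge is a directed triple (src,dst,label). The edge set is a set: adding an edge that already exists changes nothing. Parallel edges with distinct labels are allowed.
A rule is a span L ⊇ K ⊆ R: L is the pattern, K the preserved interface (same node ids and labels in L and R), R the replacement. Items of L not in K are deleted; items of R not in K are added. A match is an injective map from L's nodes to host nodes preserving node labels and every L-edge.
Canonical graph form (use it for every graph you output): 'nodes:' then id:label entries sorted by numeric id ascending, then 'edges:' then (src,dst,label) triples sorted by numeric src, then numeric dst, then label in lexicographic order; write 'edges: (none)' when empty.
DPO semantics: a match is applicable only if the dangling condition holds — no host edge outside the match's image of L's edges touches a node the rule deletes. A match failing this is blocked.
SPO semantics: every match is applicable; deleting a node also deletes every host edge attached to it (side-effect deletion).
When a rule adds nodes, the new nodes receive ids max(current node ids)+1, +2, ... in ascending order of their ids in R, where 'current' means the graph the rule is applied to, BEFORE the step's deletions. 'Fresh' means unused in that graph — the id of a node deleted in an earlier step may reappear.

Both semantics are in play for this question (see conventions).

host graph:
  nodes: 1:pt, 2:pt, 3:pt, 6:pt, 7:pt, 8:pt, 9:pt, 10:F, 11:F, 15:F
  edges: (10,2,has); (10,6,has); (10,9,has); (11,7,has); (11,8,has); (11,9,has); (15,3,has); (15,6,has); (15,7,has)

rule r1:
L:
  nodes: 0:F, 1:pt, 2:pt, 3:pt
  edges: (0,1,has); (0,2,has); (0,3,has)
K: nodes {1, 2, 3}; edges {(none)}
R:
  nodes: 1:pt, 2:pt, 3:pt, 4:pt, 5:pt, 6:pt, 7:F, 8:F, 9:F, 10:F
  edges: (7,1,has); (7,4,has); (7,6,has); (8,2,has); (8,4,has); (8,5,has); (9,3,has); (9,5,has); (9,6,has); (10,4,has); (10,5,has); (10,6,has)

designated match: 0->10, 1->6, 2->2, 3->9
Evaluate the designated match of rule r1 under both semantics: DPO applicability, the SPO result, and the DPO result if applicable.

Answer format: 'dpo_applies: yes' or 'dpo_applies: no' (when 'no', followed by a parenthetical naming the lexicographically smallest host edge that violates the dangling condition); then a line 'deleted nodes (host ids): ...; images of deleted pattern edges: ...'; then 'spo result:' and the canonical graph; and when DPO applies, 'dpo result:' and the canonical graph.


dpo_applies: yes
deleted nodes (host ids): 10; images of deleted pattern edges: (10,2,has); (10,6,has); (10,9,has)
spo result:
nodes: 1:pt, 2:pt, 3:pt, 6:pt, 7:pt, 8:pt, 9:pt, 11:F, 15:F, 16:pt, 17:pt, 18:pt, 19:F, 20:F, 21:F, 22:F
edges: (11,7,has); (11,8,has); (11,9,has); (15,3,has); (15,6,has); (15,7,has); (19,6,has); (19,16,has); (19,18,has); (20,2,has); (20,16,has); (20,17,has); (21,9,has); (21,17,has); (21,18,has); (22,16,has); (22,17,has); (22,18,has)
dpo result:
nodes: 1:pt, 2:pt, 3:pt, 6:pt, 7:pt, 8:pt, 9:pt, 11:F, 15:F, 16:pt, 17:pt, 18:pt, 19:F, 20:F, 21:F, 22:F
edges: (11,7,has); (11,8,has); (11,9,has); (15,3,has); (15,6,has); (15,7,has); (19,6,has); (19,16,has); (19,18,has); (20,2,has); (20,16,has); (20,17,has); (21,9,has); (21,17,has); (21,18,has); (22,16,has); (22,17,has); (22,18,has)


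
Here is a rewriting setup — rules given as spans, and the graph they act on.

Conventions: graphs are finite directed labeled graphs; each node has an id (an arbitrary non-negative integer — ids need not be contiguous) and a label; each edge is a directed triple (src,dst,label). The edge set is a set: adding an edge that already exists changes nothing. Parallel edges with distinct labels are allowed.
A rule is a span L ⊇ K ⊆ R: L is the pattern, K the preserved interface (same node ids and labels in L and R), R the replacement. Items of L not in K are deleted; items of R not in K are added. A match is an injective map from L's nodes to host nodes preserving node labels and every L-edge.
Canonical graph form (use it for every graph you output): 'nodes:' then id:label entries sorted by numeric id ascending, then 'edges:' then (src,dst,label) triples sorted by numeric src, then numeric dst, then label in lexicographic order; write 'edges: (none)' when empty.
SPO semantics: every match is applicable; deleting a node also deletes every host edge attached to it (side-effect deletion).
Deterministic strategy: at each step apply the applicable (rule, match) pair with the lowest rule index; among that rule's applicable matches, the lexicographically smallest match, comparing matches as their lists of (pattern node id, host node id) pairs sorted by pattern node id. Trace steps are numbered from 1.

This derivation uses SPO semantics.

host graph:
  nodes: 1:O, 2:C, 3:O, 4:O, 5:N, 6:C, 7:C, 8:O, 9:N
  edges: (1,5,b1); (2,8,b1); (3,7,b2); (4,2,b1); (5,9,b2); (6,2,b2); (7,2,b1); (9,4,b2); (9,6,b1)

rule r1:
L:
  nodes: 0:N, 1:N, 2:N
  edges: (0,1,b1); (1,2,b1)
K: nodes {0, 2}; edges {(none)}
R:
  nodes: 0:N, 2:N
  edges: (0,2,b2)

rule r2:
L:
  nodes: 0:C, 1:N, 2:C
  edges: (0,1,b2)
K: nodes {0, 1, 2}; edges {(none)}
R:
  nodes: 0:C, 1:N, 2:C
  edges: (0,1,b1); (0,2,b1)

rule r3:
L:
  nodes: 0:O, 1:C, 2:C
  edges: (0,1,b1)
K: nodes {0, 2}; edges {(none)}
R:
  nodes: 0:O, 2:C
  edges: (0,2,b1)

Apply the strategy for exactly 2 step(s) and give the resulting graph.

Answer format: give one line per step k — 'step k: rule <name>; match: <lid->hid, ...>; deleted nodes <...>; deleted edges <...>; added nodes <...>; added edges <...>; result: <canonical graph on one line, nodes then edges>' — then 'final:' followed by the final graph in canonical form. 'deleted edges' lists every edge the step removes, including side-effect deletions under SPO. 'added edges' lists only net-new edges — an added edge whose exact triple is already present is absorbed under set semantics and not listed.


step 1: rule r3; match: 0->4, 1->2, 2->6; deleted nodes 2; deleted edges (2,8,b1); (4,2,b1); (6,2,b2); (7,2,b1); added nodes (none); added edges (4,6,b1); result: nodes: 1:O, 3:O, 4:O, 5:N, 6:C, 7:C, 8:O, 9:N edges: (1,5,b1); (3,7,b2); (4,6,b1); (5,9,b2); (9,4,b2); (9,6,b1)
step 2: rule r3; match: 0->4, 1->6, 2->7; deleted nodes 6; deleted edges (4,6,b1); (9,6,b1); added nodes (none); added edges (4,7,b1); result: nodes: 1:O, 3:O, 4:O, 5:N, 7:C, 8:O, 9:N edges: (1,5,b1); (3,7,b2); (4,7,b1); (5,9,b2); (9,4,b2)
final:
nodes: 1:O, 3:O, 4:O, 5:N, 7:C, 8:O, 9:N
edges: (1,5,b1); (3,7,b2); (4,7,b1); (5,9,b2); (9,4,b2)


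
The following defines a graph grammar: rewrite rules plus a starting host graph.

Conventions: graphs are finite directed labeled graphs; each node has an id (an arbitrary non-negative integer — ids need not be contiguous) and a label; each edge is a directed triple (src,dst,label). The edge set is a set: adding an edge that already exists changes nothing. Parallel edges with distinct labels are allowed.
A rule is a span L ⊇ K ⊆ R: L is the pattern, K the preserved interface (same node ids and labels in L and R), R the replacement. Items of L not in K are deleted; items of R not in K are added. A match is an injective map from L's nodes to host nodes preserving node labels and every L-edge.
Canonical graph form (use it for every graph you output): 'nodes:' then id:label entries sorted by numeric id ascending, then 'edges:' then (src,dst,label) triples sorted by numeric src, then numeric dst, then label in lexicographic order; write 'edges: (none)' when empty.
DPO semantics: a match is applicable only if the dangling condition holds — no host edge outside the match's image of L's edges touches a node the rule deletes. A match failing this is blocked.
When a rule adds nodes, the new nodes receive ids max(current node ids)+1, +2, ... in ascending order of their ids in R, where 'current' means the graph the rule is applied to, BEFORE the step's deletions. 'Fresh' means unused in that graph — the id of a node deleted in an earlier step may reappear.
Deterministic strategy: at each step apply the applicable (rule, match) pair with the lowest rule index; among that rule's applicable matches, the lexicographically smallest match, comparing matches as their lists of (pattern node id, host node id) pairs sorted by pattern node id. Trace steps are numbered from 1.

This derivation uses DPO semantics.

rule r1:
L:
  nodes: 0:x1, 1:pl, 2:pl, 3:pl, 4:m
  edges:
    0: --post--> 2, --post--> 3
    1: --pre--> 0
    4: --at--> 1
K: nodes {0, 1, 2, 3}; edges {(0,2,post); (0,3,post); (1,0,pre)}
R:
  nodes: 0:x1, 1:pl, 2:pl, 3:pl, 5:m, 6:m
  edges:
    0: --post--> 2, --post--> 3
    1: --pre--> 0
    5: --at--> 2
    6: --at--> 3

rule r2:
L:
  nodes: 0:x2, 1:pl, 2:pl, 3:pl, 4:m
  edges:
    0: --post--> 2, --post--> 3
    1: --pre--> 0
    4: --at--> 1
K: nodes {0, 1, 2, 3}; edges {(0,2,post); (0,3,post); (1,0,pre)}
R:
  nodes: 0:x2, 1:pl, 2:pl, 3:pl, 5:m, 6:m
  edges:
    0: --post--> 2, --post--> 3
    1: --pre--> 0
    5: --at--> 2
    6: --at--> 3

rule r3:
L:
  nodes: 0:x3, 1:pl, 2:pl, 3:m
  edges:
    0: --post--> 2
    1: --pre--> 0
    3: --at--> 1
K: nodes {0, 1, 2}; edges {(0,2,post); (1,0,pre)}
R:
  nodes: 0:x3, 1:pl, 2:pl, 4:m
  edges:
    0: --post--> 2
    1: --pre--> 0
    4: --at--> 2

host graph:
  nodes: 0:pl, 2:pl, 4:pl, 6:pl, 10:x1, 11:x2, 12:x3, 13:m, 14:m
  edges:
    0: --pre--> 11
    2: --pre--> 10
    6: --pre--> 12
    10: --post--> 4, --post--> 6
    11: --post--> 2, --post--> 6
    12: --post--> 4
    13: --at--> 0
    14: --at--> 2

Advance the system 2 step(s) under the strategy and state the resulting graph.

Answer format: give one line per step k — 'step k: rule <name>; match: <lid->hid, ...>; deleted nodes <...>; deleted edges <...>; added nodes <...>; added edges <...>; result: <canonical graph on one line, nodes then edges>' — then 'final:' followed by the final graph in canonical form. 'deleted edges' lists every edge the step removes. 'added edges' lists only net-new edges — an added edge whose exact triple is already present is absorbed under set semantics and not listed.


step 1: rule r1; match: 0->10, 1->2, 2->4, 3->6, 4->14; deleted nodes 14; deleted edges (14,2,at); added nodes 15, 16; added edges (15,4,at); (16,6,at); result: nodes: 0:pl, 2:pl, 4:pl, 6:pl, 10:x1, 11:x2, 12:x3, 13:m, 15:m, 16:m edges: (0,11,pre); (2,10,pre); (6,12,pre); (10,4,post); (10,6,post); (11,2,post); (11,6,post); (12,4,post); (13,0,at); (15,4,at); (16,6,at)
step 2: rule r2; match: 0->11, 1->0, 2->2, 3->6, 4->13; deleted nodes 13; deleted edges (13,0,at); added nodes 17, 18; added edges (17,2,at); (18,6,at); result: nodes: 0:pl, 2:pl, 4:pl, 6:pl, 10:x1, 11:x2, 12:x3, 15:m, 16:m, 17:m, 18:m edges: (0,11,pre); (2,10,pre); (6,12,pre); (10,4,post); (10,6,post); (11,2,post); (11,6,post); (12,4,post); (15,4,at); (16,6,at); (17,2,at); (18,6,at)
final:
nodes: 0:pl, 2:pl, 4:pl, 6:pl, 10:x1, 11:x2, 12:x3, 15:m, 16:m, 17:m, 18:m
edges: (0,11,pre); (2,10,pre); (6,12,pre); (10,4,post); (10,6,post); (11,2,post); (11,6,post); (12,4,post); (15,4,at); (16,6,at); (17,2,at); (18,6,at)


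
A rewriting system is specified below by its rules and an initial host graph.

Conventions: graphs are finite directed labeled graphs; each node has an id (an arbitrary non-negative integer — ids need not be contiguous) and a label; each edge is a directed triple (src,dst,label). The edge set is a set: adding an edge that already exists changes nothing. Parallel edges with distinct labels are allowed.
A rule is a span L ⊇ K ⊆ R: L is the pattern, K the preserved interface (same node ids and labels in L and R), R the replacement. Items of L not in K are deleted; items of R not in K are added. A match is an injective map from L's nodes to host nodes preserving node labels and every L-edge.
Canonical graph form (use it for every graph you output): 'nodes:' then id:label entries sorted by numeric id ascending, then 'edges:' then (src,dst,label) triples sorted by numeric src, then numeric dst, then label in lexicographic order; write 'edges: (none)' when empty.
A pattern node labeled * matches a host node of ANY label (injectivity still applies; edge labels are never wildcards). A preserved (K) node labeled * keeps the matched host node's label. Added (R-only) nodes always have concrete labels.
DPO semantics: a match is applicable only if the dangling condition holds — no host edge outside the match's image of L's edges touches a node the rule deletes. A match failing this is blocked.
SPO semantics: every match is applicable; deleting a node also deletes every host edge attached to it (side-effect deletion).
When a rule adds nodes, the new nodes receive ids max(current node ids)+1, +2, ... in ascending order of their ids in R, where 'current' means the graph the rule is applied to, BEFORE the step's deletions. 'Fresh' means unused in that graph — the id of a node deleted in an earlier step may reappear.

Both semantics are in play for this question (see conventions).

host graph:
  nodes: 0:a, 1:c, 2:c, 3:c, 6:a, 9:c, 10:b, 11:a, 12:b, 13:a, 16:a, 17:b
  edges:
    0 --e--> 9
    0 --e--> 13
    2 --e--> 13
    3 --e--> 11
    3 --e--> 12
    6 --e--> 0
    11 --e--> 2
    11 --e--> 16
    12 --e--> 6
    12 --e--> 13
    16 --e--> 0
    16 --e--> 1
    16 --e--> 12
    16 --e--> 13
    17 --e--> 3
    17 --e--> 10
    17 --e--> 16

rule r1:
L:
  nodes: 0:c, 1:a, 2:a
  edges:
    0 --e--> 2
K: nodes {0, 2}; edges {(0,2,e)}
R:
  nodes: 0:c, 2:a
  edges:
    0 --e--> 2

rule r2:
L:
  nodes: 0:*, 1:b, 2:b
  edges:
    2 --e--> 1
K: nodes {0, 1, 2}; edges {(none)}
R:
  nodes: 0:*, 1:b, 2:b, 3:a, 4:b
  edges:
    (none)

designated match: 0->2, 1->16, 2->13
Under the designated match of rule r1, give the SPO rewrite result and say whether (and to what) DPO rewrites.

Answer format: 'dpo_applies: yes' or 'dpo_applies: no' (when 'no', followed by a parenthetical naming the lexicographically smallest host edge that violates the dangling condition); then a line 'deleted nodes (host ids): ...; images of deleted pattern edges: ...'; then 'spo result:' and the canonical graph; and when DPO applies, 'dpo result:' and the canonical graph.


dpo_applies: no
(the rule deletes node 16, which keeps host edge (11,16,e) outside the match image — the dangling condition fails, DPO blocks; SPO proceeds and side-deletes such edges)
deleted nodes (host ids): 16; images of deleted pattern edges: (none)
spo result:
nodes: 0:a, 1:c, 2:c, 3:c, 6:a, 9:c, 10:b, 11:a, 12:b, 13:a, 17:b
edges: (0,9,e); (0,13,e); (2,13,e); (3,11,e); (3,12,e); (6,0,e); (11,2,e); (12,6,e); (12,13,e); (17,3,e); (17,10,e)


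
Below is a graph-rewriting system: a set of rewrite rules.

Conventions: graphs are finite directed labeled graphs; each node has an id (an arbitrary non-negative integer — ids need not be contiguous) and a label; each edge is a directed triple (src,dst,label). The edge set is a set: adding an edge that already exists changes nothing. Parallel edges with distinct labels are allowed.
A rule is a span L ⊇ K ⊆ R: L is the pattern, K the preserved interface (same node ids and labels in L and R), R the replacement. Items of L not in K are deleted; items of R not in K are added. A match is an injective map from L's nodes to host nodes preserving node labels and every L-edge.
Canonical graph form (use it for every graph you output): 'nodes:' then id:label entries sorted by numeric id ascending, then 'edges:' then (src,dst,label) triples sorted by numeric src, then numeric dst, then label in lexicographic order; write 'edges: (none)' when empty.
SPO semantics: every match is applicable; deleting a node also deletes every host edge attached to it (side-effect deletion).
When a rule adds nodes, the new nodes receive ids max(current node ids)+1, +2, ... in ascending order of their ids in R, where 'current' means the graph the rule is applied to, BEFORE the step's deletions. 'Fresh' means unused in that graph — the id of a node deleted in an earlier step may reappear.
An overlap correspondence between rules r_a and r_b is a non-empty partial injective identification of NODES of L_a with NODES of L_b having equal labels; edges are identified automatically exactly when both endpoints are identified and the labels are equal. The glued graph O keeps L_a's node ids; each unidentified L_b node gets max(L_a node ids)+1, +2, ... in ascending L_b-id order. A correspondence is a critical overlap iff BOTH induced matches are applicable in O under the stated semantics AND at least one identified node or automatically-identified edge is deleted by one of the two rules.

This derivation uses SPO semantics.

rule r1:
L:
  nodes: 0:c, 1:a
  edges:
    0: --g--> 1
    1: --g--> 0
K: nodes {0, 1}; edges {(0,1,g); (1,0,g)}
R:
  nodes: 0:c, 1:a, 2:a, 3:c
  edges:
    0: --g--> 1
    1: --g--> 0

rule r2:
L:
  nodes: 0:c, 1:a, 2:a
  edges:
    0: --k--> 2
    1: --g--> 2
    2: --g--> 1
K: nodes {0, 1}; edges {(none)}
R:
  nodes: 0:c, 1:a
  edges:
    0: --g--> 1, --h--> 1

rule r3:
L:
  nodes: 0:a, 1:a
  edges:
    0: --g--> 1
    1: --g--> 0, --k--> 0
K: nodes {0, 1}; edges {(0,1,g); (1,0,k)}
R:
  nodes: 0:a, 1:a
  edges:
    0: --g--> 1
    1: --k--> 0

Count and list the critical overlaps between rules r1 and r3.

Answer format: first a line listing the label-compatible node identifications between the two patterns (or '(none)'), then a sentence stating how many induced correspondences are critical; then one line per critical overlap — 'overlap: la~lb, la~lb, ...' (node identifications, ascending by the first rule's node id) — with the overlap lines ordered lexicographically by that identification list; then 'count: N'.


label-compatible node identifications between L(r1) and L(r3): 1~0, 1~1
0 of the induced correspondences are critical overlaps of r1 and r3.
count: 0


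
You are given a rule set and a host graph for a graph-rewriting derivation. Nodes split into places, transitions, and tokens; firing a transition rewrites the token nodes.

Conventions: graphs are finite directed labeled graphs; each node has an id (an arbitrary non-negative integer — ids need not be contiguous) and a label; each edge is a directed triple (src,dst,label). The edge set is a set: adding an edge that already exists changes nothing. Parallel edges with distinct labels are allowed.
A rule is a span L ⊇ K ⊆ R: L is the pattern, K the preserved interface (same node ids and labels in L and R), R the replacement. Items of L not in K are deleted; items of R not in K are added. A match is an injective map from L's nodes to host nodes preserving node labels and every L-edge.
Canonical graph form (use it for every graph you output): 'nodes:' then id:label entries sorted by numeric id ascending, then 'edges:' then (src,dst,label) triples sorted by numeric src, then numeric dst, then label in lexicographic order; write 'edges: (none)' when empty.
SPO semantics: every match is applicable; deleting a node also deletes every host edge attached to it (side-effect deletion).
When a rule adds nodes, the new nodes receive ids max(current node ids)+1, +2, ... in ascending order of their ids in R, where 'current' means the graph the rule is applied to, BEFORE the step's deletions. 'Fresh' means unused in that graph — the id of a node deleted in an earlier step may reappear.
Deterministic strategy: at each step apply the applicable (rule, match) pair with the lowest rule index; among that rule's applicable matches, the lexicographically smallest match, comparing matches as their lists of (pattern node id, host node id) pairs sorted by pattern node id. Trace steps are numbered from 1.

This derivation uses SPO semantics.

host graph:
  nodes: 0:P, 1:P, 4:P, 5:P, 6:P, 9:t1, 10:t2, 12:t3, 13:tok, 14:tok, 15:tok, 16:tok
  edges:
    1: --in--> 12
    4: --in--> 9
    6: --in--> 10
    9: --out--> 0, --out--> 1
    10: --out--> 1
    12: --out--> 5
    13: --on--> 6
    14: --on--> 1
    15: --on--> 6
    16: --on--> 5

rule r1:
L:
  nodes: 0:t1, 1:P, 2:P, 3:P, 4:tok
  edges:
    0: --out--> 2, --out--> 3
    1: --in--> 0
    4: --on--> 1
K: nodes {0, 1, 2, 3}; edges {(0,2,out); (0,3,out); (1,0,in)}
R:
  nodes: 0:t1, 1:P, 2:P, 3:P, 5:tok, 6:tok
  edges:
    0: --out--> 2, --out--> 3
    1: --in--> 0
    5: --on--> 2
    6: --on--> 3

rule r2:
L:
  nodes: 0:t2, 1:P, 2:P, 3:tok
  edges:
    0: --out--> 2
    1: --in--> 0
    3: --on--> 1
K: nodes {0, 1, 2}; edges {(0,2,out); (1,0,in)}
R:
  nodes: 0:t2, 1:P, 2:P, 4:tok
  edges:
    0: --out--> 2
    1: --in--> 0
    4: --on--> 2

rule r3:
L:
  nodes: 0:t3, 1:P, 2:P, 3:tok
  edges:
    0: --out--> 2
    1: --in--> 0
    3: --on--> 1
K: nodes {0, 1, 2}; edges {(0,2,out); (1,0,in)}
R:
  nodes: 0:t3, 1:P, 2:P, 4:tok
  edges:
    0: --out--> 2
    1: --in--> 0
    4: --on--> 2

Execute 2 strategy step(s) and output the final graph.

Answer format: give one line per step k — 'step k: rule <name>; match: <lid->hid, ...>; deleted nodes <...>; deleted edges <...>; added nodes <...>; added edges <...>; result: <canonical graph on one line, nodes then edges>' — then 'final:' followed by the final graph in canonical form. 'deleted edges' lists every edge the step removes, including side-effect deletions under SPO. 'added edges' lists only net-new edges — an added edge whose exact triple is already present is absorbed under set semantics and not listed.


step 1: rule r2; match: 0->10, 1->6, 2->1, 3->13; deleted nodes 13; deleted edges (13,6,on); added nodes 17; added edges (17,1,on); result: nodes: 0:P, 1:P, 4:P, 5:P, 6:P, 9:t1, 10:t2, 12:t3, 14:tok, 15:tok, 16:tok, 17:tok edges: (1,12,in); (4,9,in); (6,10,in); (9,0,out); (9,1,out); (10,1,out); (12,5,out); (14,1,on); (15,6,on); (16,5,on); (17,1,on)
step 2: rule r2; match: 0->10, 1->6, 2->1, 3->15; deleted nodes 15; deleted edges (15,6,on); added nodes 18; added edges (18,1,on); result: nodes: 0:P, 1:P, 4:P, 5:P, 6:P, 9:t1, 10:t2, 12:t3, 14:tok, 16:tok, 17:tok, 18:tok edges: (1,12,in); (4,9,in); (6,10,in); (9,0,out); (9,1,out); (10,1,out); (12,5,out); (14,1,on); (16,5,on); (17,1,on); (18,1,on)
final:
nodes: 0:P, 1:P, 4:P, 5:P, 6:P, 9:t1, 10:t2, 12:t3, 14:tok, 16:tok, 17:tok, 18:tok
edges: (1,12,in); (4,9,in); (6,10,in); (9,0,out); (9,1,out); (10,1,out); (12,5,out); (14,1,on); (16,5,on); (17,1,on); (18,1,on)


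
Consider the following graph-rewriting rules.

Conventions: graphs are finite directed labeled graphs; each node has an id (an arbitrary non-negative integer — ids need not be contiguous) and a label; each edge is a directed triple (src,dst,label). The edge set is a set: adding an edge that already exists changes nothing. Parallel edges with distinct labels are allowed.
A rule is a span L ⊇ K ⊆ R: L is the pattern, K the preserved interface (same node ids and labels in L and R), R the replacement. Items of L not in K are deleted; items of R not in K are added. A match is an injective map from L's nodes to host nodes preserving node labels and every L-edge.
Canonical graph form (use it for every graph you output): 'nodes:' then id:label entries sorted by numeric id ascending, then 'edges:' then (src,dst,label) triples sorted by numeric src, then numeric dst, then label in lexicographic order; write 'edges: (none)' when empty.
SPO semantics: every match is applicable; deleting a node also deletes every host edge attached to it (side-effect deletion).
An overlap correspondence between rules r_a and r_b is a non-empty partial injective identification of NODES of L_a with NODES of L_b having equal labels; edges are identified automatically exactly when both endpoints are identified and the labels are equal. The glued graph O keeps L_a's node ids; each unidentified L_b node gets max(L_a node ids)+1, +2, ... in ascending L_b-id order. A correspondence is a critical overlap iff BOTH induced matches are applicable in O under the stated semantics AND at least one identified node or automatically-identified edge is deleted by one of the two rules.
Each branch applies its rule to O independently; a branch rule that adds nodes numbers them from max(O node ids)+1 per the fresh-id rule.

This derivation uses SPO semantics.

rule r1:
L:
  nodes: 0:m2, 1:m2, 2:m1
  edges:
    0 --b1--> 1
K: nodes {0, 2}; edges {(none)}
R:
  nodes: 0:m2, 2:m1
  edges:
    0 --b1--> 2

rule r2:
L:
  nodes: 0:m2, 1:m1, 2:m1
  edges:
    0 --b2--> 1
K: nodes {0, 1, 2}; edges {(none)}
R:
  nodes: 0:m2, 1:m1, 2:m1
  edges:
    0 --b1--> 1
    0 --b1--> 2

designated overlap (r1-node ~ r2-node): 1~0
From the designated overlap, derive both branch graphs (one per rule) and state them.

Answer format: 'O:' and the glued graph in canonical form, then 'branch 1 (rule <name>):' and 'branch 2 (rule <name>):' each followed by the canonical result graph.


O:
nodes: 0:m2, 1:m2, 2:m1, 3:m1, 4:m1
edges: (0,1,b1); (1,3,b2)
branch 1 (rule r1):
nodes: 0:m2, 2:m1, 3:m1, 4:m1
edges: (0,2,b1)
branch 2 (rule r2):
nodes: 0:m2, 1:m2, 2:m1, 3:m1, 4:m1
edges: (0,1,b1); (1,3,b1); (1,4,b1)


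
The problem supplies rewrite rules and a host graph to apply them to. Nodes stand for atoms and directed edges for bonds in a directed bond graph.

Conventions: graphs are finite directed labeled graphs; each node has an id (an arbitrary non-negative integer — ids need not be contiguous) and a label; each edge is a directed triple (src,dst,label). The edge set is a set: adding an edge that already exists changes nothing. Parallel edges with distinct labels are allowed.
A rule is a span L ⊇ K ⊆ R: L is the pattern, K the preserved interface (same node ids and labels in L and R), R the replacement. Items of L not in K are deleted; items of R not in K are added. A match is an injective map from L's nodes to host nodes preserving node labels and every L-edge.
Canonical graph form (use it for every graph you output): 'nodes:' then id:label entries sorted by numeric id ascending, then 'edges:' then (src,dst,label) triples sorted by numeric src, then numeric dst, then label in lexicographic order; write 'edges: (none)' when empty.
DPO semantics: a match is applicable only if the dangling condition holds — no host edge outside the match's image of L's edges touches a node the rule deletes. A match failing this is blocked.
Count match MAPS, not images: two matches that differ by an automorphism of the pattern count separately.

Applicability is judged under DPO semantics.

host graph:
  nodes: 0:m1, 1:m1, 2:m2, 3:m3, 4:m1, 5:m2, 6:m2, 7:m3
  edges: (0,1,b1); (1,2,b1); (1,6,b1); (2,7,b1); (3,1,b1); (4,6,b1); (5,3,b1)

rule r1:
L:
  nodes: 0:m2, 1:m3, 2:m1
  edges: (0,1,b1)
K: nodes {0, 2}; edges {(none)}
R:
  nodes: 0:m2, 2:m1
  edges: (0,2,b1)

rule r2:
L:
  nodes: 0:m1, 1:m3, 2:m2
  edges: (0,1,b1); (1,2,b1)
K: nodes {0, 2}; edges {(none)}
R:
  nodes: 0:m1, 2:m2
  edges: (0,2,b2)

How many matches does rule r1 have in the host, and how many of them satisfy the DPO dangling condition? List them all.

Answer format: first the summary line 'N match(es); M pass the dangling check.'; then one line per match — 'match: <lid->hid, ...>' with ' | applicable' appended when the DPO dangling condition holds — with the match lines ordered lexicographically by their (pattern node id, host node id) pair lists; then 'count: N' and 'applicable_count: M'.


6 match(es); 3 pass the dangling check.
match: 0->2, 1->7, 2->0 | applicable
match: 0->2, 1->7, 2->1 | applicable
match: 0->2, 1->7, 2->4 | applicable
match: 0->5, 1->3, 2->0
match: 0->5, 1->3, 2->1
match: 0->5, 1->3, 2->4
count: 6
applicable_count: 3


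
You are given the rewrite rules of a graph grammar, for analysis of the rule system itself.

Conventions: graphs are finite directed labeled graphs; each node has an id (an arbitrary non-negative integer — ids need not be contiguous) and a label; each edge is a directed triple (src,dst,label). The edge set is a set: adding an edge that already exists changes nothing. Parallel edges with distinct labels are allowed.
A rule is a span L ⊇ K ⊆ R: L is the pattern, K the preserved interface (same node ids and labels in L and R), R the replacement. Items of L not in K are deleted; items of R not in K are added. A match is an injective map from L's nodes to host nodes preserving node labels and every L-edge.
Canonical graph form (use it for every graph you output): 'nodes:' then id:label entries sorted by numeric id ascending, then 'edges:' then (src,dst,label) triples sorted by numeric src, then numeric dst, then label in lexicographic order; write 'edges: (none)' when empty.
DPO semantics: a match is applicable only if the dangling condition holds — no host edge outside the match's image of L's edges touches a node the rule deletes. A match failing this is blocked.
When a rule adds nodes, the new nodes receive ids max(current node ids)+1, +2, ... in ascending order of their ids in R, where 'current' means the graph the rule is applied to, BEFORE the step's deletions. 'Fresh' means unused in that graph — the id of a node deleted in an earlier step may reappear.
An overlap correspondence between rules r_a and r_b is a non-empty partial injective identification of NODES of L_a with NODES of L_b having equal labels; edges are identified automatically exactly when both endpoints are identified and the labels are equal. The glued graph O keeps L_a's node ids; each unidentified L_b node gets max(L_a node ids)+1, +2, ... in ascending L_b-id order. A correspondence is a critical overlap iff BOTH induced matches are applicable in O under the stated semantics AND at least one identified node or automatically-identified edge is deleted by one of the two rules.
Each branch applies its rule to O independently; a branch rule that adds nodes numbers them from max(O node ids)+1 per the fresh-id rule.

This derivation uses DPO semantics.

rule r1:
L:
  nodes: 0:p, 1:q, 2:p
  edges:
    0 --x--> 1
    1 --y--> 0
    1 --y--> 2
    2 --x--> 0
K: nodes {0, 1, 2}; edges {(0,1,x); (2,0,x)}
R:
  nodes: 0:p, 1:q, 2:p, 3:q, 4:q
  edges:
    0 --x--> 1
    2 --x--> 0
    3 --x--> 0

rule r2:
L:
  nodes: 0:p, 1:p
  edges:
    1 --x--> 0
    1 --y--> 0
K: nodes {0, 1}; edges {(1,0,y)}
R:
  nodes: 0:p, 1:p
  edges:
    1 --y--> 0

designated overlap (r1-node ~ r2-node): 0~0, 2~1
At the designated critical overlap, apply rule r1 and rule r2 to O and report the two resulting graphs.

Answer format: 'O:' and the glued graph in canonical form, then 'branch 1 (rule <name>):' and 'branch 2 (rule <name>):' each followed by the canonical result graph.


O:
nodes: 0:p, 1:q, 2:p
edges: (0,1,x); (1,0,y); (1,2,y); (2,0,x); (2,0,y)
branch 1 (rule r1):
nodes: 0:p, 1:q, 2:p, 3:q, 4:q
edges: (0,1,x); (2,0,x); (2,0,y); (3,0,x)
branch 2 (rule r2):
nodes: 0:p, 1:q, 2:p
edges: (0,1,x); (1,0,y); (1,2,y); (2,0,y)
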